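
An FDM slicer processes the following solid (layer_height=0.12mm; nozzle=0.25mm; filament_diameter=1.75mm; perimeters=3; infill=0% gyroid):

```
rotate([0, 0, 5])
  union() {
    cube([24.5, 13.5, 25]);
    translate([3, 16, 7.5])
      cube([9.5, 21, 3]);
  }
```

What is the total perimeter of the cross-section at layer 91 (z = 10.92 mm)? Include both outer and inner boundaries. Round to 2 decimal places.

At z = 10.92 mm: the cube is present — its section is the full 24.5×13.5 rectangle (perimeter 76.00 mm); the cube at (3, 16) is not intersected at this z (z outside [7.5, 10.5]); Taking the union: only the 24.5×13.5 cube is present, so the union is just that shape — boundary = 76.00 mm; (rotated 5° about Z; rotation is an isometry so areas/perimeters/island counts are preserved). Overall, the cross-section is a single solid region. Total boundary length (outer) = 76.00 mm.

76.00 mm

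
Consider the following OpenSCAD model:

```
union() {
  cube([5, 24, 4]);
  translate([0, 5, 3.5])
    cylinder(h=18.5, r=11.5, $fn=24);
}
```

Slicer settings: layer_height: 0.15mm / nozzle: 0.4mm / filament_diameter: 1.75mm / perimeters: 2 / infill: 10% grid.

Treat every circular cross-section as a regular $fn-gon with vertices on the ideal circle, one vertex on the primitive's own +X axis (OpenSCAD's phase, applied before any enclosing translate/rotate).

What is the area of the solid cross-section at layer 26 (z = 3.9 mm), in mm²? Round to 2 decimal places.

450.47 mm²

At z = 3.9 mm: the cube is present — its section is the full 5×24 rectangle (area 120.00 mm²); the r=11.5 cylinder at (0, 5) contributes a regular 24-gon of circumradius 11.5 (area = (24/2)·11.500²·sin(360°/24) = 410.75 mm²); Merging all regions: the regions partially overlap — summed areas 530.75 mm² minus the doubly-counted overlap 80.28 mm² gives 450.47 mm² — area = 450.47 mm². Overall, the cross-section is a single solid region. Net area = 450.47 mm².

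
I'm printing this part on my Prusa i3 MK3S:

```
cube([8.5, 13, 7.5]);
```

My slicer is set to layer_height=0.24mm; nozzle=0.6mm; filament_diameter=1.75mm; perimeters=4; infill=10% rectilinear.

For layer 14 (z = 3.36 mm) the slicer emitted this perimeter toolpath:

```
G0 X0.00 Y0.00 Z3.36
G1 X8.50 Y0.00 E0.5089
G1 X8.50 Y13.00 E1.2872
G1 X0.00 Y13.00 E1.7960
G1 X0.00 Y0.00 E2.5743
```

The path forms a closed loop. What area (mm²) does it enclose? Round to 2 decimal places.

Apply the shoelace formula to the sequence of (X, Y) vertices; enclosed area = 110.50 mm².

110.50 mm²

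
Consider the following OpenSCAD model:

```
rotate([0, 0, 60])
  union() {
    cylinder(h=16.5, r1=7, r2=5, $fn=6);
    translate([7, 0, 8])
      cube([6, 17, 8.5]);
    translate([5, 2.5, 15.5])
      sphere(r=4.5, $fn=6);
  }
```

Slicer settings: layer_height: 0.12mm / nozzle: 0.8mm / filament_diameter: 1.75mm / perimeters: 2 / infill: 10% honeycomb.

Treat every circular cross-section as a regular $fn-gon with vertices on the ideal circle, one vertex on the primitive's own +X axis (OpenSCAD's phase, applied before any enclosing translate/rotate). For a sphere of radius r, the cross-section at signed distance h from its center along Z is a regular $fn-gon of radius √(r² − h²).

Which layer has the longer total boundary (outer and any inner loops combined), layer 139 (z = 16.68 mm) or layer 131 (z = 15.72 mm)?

layer 131 (z = 15.72 mm)

Layer 139 (z = 16.68): the cone is not intersected at this z (z outside [0, 16.5]); the cube at (7, 0) is absent (z outside [8, 16.5]); the r=4.5 sphere at (5, 2.5) contributes a regular 6-gon of circumradius √(4.5²−1.18²) = 4.343 (perimeter = 2·6·4.343·sin(180°/6) = 26.06 mm); Combining (union): only the r=4.5 sphere at (5, 2.5) is present, so the union is just that shape — boundary = 26.06 mm; (rotated 60° about Z; rotation is an isometry so areas/perimeters/island counts are preserved). So its perimeter = 26.06 mm. Layer 131 (z = 15.72): the cone: at t=0.953 of its height the radius interpolates to r₁+(r₂−r₁)t = 5.095, giving a regular 6-gon of that circumradius (perimeter = 2·6·5.095·sin(180°/6) = 30.57 mm); the cube at (7, 0) is present — its section is the full 6×17 rectangle (perimeter 46.00 mm); the r=4.5 sphere at (5, 2.5) contributes a regular 6-gon of circumradius √(4.5²−0.22²) = 4.495 (perimeter = 2·6·4.495·sin(180°/6) = 26.97 mm); Merging all regions: the regions partially overlap (shared area 24.80 mm²), so the edge portions inside another operand are dropped and the merged outline is re-measured after clipping — boundary = 72.58 mm; (rotated 60° about Z; rotation is an isometry so areas/perimeters/island counts are preserved). So its perimeter = 72.58 mm. Layer 131 is larger (72.58 vs 26.06 mm).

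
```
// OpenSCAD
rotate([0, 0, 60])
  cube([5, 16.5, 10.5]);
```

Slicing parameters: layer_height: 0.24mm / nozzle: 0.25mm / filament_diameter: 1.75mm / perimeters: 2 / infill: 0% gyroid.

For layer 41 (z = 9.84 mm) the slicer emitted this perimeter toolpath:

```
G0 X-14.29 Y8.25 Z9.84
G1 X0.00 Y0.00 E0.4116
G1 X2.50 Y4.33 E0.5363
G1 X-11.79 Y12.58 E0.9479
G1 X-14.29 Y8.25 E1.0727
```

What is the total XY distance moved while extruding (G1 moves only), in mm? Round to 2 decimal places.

43.00 mm

Sum the Euclidean lengths of each G1 segment: total = 43.00 mm.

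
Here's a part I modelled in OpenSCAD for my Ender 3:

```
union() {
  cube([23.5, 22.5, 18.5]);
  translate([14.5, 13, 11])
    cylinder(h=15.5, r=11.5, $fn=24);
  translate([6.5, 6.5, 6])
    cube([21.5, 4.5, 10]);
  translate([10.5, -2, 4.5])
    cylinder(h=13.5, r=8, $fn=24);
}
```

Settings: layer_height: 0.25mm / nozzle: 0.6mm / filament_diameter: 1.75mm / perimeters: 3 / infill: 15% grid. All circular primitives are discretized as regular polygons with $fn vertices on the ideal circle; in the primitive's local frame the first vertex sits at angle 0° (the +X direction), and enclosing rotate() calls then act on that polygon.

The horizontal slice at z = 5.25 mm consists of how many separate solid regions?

1

At z = 5.25 mm: the cube (footprint 23.5×22.5) is included at this height; the cylinder at (14.5, 13) is not intersected at this z (z outside [11, 26.5]); the cube at (6.5, 6.5) does not reach this height (z outside [6, 16]); the r=8 cylinder at (10.5, -2) gives a regular 24-gon of circumradius 8 (constant along its height); Merging all regions: the regions partially overlap (shared area 67.91 mm²), so overlapping operands fuse into one piece — 1 connected region. The result has 1 disconnected region.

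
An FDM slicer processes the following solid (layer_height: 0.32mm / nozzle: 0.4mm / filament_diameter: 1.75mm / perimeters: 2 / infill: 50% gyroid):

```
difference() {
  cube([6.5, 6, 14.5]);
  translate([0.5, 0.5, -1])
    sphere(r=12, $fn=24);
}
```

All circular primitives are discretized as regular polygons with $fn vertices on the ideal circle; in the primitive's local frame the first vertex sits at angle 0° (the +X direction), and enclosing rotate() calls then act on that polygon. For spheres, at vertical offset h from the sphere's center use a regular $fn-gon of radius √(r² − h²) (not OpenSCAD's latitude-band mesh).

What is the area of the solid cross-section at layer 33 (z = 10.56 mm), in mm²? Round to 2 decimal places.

At z = 10.56 mm: the cube is present — its section is the full 6.5×6 rectangle (area 39.00 mm²); the r=12 sphere at (0.5, 0.5) contributes a regular 24-gon of circumradius √(12²−11.56²) = 3.220 (area = (24/2)·3.220²·sin(360°/24) = 32.20 mm²); After the difference (first − rest): starting from the 6.5×6 cube (39.00 mm²), the r=12 sphere at (0.5, 0.5) partially overlaps it — only the 11.49 mm² overlap (of its 32.20 mm²) is removed, clipping the outline — area = 27.51 mm². Overall, the cross-section is a single solid region. Net area = 27.51 mm².

27.51 mm²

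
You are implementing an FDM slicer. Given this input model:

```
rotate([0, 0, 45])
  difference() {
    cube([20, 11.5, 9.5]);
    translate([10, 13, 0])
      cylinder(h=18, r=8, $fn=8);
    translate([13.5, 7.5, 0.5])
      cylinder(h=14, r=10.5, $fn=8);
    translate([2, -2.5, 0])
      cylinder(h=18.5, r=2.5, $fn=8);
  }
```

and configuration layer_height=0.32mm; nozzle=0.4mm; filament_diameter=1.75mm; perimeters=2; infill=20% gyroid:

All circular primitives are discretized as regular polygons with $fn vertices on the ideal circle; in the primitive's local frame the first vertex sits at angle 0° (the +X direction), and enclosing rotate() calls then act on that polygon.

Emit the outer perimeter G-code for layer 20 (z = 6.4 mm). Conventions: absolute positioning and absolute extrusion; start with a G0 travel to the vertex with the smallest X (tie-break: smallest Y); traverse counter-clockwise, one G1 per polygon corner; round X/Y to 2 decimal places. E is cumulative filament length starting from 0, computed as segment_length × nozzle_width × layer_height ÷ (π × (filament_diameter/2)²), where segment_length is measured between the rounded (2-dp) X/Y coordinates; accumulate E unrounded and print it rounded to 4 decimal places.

At z = 6.4 mm: the 20×11.5 cube contributes its full rectangle; the r=8 cylinder at (10, 13) contributes a regular 8-gon of circumradius 8; the r=10.5 cylinder at (13.5, 7.5) contributes a regular 8-gon of circumradius 10.5; the r=2.5 cylinder at (2, -2.5) contributes a regular 8-gon of circumradius 2.5; Taking the first minus the rest: starting from the 20×11.5 cube, the r=8 cylinder at (10, 13) partially overlaps it — only the 67.44 mm² overlap (of its 181.02 mm²) is removed, clipping the outline; the r=10.5 cylinder at (13.5, 7.5) partially overlaps it — only the 115.59 mm² overlap (of its 311.83 mm²) is removed, clipping the outline; the r=2.5 cylinder at (2, -2.5) misses the remaining region (no effect) — 1 connected region; (whole slice rotated 45° about Z — lengths, areas and connectivity unchanged). The outline is a single polygon with 7 vertices. Extrusion per mm of travel: 0.4 × 0.32 / (π × 0.875²) = 0.053216. Accumulating E over each segment gives final E = 1.7527.

G0 X-8.13 Y8.13 Z6.40
G1 X0.00 Y0.00 E0.6119
G1 X4.42 Y4.42 E0.9445
G1 X4.24 Y4.35 E0.9548
G1 X-3.18 Y7.42 E1.3821
G1 X-3.82 Y8.97 E1.4713
G1 X-6.28 Y9.99 E1.6131
G1 X-8.13 Y8.13 E1.7527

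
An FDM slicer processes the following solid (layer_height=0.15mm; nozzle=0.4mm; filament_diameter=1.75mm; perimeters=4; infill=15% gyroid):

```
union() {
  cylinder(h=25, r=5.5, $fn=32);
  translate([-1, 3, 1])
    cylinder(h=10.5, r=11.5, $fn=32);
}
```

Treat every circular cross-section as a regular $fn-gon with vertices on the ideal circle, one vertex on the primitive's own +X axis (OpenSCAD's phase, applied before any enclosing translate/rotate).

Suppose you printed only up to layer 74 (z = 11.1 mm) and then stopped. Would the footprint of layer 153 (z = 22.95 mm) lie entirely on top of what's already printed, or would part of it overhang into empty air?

entirely on top

Compare the two slices. At z = 11.1: the cylinder: section is a regular 32-gon, circumradius r=5.5 (area = (32/2)·5.500²·sin(360°/32) = 94.42 mm²); the cylinder at (-1, 3): section is a regular 32-gon, circumradius r=11.5 (area = (32/2)·11.500²·sin(360°/32) = 412.81 mm²); Taking the union: the r=5.5 cylinder lies entirely inside the r=11.5 cylinder at (-1, 3), so the union is just the r=11.5 cylinder at (-1, 3) — area = 412.81 mm². At z = 22.95: the r=5.5 cylinder gives a regular 32-gon of circumradius 5.5 (constant along its height) (area = (32/2)·5.500²·sin(360°/32) = 94.42 mm²); the cylinder at (-1, 3) is absent (z outside [1, 11.5]); Taking the union: only the r=5.5 cylinder is present, so the union is just that shape — area = 94.42 mm². Checking containment: the cross-section at z = 22.95 is a subset of the cross-section at z = 11.1.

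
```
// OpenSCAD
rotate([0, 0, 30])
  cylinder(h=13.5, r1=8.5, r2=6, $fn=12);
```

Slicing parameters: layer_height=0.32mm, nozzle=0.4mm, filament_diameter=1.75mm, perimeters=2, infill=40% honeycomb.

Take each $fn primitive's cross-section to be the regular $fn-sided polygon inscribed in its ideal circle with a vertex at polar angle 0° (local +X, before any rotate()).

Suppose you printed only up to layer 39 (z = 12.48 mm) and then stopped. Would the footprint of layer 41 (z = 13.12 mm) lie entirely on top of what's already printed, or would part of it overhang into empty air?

entirely on top

Compare the two slices. At z = 12.48: the cone contributes a regular 12-gon of circumradius 6.189 (interpolated between r1=8.5 and r2=6 at t=0.924) (area = (12/2)·6.189²·sin(360°/12) = 114.91 mm²); (rotated 30° about Z; rotation is an isometry so areas/perimeters/island counts are preserved). At z = 13.12: the cone contributes a regular 12-gon of circumradius 6.070 (interpolated between r1=8.5 and r2=6 at t=0.972) (area = (12/2)·6.070²·sin(360°/12) = 110.55 mm²); (rotated 30° about Z; rotation is an isometry so areas/perimeters/island counts are preserved). Checking containment: the cross-section at z = 13.12 is a subset of the cross-section at z = 12.48.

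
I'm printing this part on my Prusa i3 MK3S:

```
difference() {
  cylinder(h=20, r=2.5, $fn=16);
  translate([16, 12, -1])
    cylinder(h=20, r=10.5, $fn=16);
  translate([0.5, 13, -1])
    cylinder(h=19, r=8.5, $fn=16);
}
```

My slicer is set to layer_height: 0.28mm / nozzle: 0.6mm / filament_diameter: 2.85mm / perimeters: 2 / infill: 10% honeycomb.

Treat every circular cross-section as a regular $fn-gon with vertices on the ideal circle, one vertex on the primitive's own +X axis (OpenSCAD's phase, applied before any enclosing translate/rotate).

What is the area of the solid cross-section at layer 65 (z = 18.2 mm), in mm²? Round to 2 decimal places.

At z = 18.2 mm: the r=2.5 cylinder contributes a regular 16-gon of circumradius 2.5 (area = (16/2)·2.500²·sin(360°/16) = 19.13 mm²); the cylinder at (16, 12): section is a regular 16-gon, circumradius r=10.5 (area = (16/2)·10.500²·sin(360°/16) = 337.53 mm²); the cylinder at (0.5, 13) does not reach this height (z outside [-1, 18]); Subtracting the remaining from the first: starting from the r=2.5 cylinder (19.13 mm²), the r=10.5 cylinder at (16, 12) misses the remaining region (no effect) — area = 19.13 mm². Overall, the cross-section is a single solid region. Net area = 19.13 mm².

19.13 mm²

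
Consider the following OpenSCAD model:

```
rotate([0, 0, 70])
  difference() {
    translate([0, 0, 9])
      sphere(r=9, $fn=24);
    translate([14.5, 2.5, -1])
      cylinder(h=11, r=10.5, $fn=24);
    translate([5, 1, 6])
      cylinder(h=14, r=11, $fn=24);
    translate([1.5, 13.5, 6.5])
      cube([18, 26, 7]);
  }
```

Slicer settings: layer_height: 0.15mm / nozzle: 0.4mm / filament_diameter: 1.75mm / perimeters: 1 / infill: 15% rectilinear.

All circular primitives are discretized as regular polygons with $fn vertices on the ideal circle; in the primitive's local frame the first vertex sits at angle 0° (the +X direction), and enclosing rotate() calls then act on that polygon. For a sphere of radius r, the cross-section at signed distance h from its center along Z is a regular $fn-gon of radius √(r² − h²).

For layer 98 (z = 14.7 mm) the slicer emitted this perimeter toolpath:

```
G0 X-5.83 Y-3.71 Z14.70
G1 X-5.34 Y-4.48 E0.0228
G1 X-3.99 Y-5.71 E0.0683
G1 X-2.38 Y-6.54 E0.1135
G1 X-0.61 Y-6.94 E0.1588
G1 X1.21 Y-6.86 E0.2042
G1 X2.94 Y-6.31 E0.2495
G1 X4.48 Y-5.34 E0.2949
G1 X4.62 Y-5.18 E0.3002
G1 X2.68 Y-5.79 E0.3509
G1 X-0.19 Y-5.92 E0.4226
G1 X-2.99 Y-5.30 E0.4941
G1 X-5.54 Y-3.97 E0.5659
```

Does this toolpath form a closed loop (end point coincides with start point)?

no

Start point (G0): (-5.83, -3.71). End point (last G1): the path does not return to the start — open.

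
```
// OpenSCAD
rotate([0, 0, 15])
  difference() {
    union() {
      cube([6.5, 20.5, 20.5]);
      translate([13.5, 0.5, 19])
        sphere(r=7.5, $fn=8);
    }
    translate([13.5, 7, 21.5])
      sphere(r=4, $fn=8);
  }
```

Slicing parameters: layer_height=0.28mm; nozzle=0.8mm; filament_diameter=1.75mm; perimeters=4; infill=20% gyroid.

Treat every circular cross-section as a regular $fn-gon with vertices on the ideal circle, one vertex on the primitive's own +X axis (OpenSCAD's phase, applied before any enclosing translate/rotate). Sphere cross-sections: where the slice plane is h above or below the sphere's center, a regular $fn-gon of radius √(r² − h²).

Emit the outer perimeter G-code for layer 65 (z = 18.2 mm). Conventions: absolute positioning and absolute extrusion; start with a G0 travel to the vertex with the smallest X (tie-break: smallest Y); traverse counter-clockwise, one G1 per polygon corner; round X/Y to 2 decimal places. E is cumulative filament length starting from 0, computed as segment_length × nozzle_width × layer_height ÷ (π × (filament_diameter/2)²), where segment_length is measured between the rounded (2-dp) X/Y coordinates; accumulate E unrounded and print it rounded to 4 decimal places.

At z = 18.2 mm: the 6.5×20.5 cube contributes its full rectangle; the r=7.5 sphere at (13.5, 0.5) contributes a regular 8-gon of circumradius √(7.5²−0.8²) = 7.457; Merging all regions: the regions partially overlap (shared area 0.43 mm²), so overlapping operands fuse into one piece — 1 connected region; the r=4 sphere at (13.5, 7) slices to a regular 8-gon of circumradius 2.261 (√(r²−h²) with h=3.3 from center); After the difference (first − rest): starting from that combined region, the r=4 sphere at (13.5, 7) partially overlaps it — only the 9.44 mm² overlap (of its 14.45 mm²) is removed, clipping the outline — 1 connected region; (whole slice rotated 15° about Z — lengths, areas and connectivity unchanged). The outline is a single polygon with 18 vertices. Extrusion per mm of travel: 0.8 × 0.28 / (π × 0.875²) = 0.093128. Accumulating E over each segment gives final E = 9.1437.

G0 X-5.31 Y19.80 Z18.20
G1 X0.00 Y0.00 E1.9091
G1 X6.04 Y1.62 E2.4915
G1 X9.18 Y-2.48 E2.9724
G1 X14.84 Y-3.23 E3.5041
G1 X19.37 Y0.25 E4.0361
G1 X20.11 Y5.91 E4.5677
G1 X16.64 Y10.44 E5.0991
G1 X13.40 Y10.86 E5.4034
G1 X13.41 Y10.84 E5.4055
G1 X13.19 Y9.13 E5.5660
G1 X11.81 Y8.07 E5.7281
G1 X10.10 Y8.30 E5.8888
G1 X9.04 Y9.67 E6.0501
G1 X9.05 Y9.70 E6.0530
G1 X6.45 Y7.71 E6.3579
G1 X5.86 Y3.23 E6.7788
G1 X0.97 Y21.48 E8.5383
G1 X-5.31 Y19.80 E9.1437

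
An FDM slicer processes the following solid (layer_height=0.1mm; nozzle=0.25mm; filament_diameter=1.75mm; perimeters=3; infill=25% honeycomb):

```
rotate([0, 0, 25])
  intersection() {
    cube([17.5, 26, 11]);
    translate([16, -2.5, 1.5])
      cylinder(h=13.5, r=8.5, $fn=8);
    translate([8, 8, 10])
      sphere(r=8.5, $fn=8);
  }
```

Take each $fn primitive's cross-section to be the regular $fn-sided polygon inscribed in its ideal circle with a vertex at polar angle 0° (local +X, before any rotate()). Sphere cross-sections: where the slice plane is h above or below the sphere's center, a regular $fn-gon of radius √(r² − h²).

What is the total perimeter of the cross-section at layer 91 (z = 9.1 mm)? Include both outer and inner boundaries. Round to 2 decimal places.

19.76 mm

At z = 9.1 mm: the cube is present — its section is the full 17.5×26 rectangle (perimeter 87.00 mm); the cylinder at (16, -2.5): section is a regular 8-gon, circumradius r=8.5 (perimeter = 2·8·8.500·sin(180°/8) = 52.04 mm); the sphere at (8, 8): section is a regular 8-gon, circumradius = √(r²−h²) = √(8.5²−0.9²) = 8.452 (perimeter = 2·8·8.452·sin(180°/8) = 51.75 mm); Keeping only the common overlap: the r=8.5 cylinder at (16, -2.5) partially overlaps the 17.5×26 cube; clipping to the common part keeps 39.67 mm²; the r=8.5 sphere at (8, 8) partially overlaps the running intersection; clipping to the common part keeps 17.36 mm² — boundary = 19.76 mm; (whole slice rotated 25° about Z — lengths, areas and connectivity unchanged). Overall, the cross-section is a single solid region. Total boundary length (outer) = 19.76 mm.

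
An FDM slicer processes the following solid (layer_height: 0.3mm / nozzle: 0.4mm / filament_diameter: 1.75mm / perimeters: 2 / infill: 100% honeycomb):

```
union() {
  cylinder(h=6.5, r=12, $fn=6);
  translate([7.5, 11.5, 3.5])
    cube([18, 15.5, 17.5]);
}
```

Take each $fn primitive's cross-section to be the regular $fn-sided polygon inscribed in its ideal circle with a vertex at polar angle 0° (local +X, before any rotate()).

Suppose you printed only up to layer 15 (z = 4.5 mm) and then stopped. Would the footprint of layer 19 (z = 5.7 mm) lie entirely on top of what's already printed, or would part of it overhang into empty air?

Compare the two slices. At z = 4.5: the r=12 cylinder contributes a regular 6-gon of circumradius 12 (area = (6/2)·12.000²·sin(360°/6) = 374.12 mm²); the cube at (7.5, 11.5) is present — its section is the full 18×15.5 rectangle (area 279.00 mm²); Taking the union: the 2 present regions are separate (no shared area or edge), so areas and boundary lengths simply add and each stays a separate island — area = 653.12 mm². At z = 5.7: the cylinder: section is a regular 6-gon, circumradius r=12 (area = (6/2)·12.000²·sin(360°/6) = 374.12 mm²); the 18×15.5 cube at (7.5, 11.5) contributes its full rectangle (area 279.00 mm²); Taking the union: the 2 present regions are separate (no shared area or edge), so areas and boundary lengths simply add and each stays a separate island — area = 653.12 mm². Checking containment: the cross-section at z = 5.7 is a subset of the cross-section at z = 4.5.

entirely on top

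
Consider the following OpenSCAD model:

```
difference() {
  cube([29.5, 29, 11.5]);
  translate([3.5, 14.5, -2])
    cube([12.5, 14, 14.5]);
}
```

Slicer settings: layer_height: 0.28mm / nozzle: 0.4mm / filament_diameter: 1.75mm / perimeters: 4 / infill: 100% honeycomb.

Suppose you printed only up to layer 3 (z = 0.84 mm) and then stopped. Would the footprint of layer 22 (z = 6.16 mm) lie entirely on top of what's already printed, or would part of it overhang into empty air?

Compare the two slices. At z = 0.84: the 29.5×29 cube contributes its full rectangle (area 855.50 mm²); the cube at (3.5, 14.5) (footprint 12.5×14) is included at this height (area 175.00 mm²); After the difference (first − rest): starting from the 29.5×29 cube (855.50 mm²), the 12.5×14 cube at (3.5, 14.5) lies wholly inside it (removes its full 175.00 mm² and its 53.00 mm outline becomes a hole wall) — area = 680.50 mm². At z = 6.16: the cube is present — its section is the full 29.5×29 rectangle (area 855.50 mm²); the 12.5×14 cube at (3.5, 14.5) contributes its full rectangle (area 175.00 mm²); After the difference (first − rest): starting from the 29.5×29 cube (855.50 mm²), the 12.5×14 cube at (3.5, 14.5) lies wholly inside it (removes its full 175.00 mm² and its 53.00 mm outline becomes a hole wall) — area = 680.50 mm². Checking containment: the cross-section at z = 6.16 is a subset of the cross-section at z = 0.84.

entirely on top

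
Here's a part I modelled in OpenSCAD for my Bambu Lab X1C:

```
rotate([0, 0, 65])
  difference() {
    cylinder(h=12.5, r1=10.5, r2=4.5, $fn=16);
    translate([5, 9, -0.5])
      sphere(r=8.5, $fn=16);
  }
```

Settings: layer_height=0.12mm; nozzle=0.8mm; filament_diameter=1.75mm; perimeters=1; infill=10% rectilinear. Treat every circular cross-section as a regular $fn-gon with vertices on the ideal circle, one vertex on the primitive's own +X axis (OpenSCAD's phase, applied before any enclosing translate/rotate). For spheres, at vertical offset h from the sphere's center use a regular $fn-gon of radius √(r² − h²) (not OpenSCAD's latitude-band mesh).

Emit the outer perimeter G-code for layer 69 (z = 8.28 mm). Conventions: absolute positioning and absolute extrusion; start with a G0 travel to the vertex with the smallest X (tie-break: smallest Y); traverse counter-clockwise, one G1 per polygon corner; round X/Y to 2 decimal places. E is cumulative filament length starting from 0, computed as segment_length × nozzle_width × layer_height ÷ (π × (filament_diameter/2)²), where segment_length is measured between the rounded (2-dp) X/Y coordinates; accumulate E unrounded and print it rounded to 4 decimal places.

At z = 8.28 mm: the cone contributes a regular 16-gon of circumradius 6.526 (interpolated between r1=10.5 and r2=4.5 at t=0.662); the sphere at (5, 9) does not reach this height (|z−center|=8.780 > r=8.5); After the difference (first − rest): none of the subtracted shapes is present at this height, so the cone is unchanged — 1 connected region; (whole slice rotated 65° about Z — lengths, areas and connectivity unchanged). The outline is a single polygon with 16 vertices. Extrusion per mm of travel: 0.8 × 0.12 / (π × 0.875²) = 0.039912. Accumulating E over each segment gives final E = 1.6257.

G0 X-6.52 Y0.28 Z8.28
G1 X-6.13 Y-2.23 E0.1014
G1 X-4.81 Y-4.41 E0.2031
G1 X-2.76 Y-5.91 E0.3045
G1 X-0.28 Y-6.52 E0.4064
G1 X2.23 Y-6.13 E0.5078
G1 X4.41 Y-4.81 E0.6095
G1 X5.91 Y-2.76 E0.7109
G1 X6.52 Y-0.28 E0.8128
G1 X6.13 Y2.23 E0.9142
G1 X4.81 Y4.41 E1.0159
G1 X2.76 Y5.91 E1.1173
G1 X0.28 Y6.52 E1.2192
G1 X-2.23 Y6.13 E1.3206
G1 X-4.41 Y4.81 E1.4223
G1 X-5.91 Y2.76 E1.5237
G1 X-6.52 Y0.28 E1.6257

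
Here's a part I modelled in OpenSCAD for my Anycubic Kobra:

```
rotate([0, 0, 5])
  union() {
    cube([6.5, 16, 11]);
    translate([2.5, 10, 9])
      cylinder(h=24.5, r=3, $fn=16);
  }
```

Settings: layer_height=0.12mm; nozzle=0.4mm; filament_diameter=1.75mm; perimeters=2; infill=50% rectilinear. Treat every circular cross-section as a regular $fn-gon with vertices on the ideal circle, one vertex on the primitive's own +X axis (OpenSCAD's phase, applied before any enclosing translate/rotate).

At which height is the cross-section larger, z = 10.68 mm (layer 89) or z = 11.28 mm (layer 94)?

Layer 89 (z = 10.68): the cube is present — its section is the full 6.5×16 rectangle (area 104.00 mm²); the cylinder at (2.5, 10): section is a regular 16-gon, circumradius r=3 (area = (16/2)·3.000²·sin(360°/16) = 27.55 mm²); Taking the union: the regions partially overlap — summed areas 131.55 mm² minus the doubly-counted overlap 26.56 mm² gives 105.00 mm² — area = 105.00 mm²; (whole slice rotated 5° about Z — lengths, areas and connectivity unchanged). So its area = 105.00 mm². Layer 94 (z = 11.28): the cube is absent (z outside [0, 11]); the r=3 cylinder at (2.5, 10) gives a regular 16-gon of circumradius 3 (constant along its height) (area = (16/2)·3.000²·sin(360°/16) = 27.55 mm²); Combining (union): only the r=3 cylinder at (2.5, 10) is present, so the union is just that shape — area = 27.55 mm²; (rotated 5° about Z; rotation is an isometry so areas/perimeters/island counts are preserved). So its area = 27.55 mm². Layer 89 is larger (105.00 vs 27.55 mm²).

layer 89 (z = 10.68 mm)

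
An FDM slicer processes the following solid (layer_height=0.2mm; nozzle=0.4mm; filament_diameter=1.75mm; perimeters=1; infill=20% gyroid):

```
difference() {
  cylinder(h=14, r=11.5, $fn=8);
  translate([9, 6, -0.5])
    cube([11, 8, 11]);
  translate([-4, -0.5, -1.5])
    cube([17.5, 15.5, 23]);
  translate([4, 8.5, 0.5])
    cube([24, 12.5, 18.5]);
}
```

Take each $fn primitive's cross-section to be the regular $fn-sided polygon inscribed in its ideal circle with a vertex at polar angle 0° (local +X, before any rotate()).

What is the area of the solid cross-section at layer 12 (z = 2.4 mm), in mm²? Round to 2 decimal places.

230.16 mm²

At z = 2.4 mm: the r=11.5 cylinder contributes a regular 8-gon of circumradius 11.5 (area = (8/2)·11.500²·sin(360°/8) = 374.06 mm²); the cube at (9, 6) is present — its section is the full 11×8 rectangle (area 88.00 mm²); the cube at (-4, -0.5) is present — its section is the full 17.5×15.5 rectangle (area 271.25 mm²); the 24×12.5 cube at (4, 8.5) contributes its full rectangle (area 300.00 mm²); Taking the first minus the rest: starting from the r=11.5 cylinder (374.06 mm²), the 11×8 cube at (9, 6) partially overlaps it — only the 0.00 mm² overlap (of its 88.00 mm²) is removed, clipping the outline; the 17.5×15.5 cube at (-4, -0.5) partially overlaps it — only the 143.90 mm² overlap (of its 271.25 mm²) is removed, clipping the outline; the 24×12.5 cube at (4, 8.5) misses the remaining region (no effect) — area = 230.16 mm². Overall, the cross-section is a single solid region. Net area = 230.16 mm².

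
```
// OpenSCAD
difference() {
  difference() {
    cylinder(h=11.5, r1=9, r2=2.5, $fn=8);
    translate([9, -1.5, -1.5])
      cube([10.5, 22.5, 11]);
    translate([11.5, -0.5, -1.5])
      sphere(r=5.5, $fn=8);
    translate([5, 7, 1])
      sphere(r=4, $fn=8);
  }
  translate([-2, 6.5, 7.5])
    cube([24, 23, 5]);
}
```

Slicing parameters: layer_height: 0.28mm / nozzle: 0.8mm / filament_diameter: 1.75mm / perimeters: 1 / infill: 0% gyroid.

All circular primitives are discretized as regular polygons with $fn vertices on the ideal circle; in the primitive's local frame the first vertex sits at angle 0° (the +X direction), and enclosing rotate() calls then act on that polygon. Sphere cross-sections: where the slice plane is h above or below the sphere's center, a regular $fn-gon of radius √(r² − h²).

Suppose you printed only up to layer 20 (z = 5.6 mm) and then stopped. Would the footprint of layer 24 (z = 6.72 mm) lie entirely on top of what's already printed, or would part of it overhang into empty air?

entirely on top

Compare the two slices. At z = 5.6: the cone: at t=0.487 of its height the radius interpolates to r₁+(r₂−r₁)t = 5.835, giving a regular 8-gon of that circumradius (area = (8/2)·5.835²·sin(360°/8) = 96.29 mm²); the cube at (9, -1.5) (footprint 10.5×22.5) is included at this height (area 236.25 mm²); the sphere at (11.5, -0.5) is not intersected at this z (|z−center|=7.100 > r=5.5); the sphere at (5, 7) is absent (|z−center|=4.600 > r=4); After the difference (first − rest): starting from the cone (96.29 mm²), the 10.5×22.5 cube at (9, -1.5) misses the remaining region (no effect) — area = 96.29 mm²; the cube at (-2, 6.5) is not intersected at this z (z outside [7.5, 12.5]); Subtracting the remaining from the first: none of the subtracted shapes is present at this height, so the result so far is unchanged — area = 96.29 mm². At z = 6.72: the cone contributes a regular 8-gon of circumradius 5.202 (interpolated between r1=9 and r2=2.5 at t=0.584) (area = (8/2)·5.202²·sin(360°/8) = 76.53 mm²); the cube at (9, -1.5) is present — its section is the full 10.5×22.5 rectangle (area 236.25 mm²); the sphere at (11.5, -0.5) does not reach this height (|z−center|=8.220 > r=5.5); the sphere at (5, 7) is absent (|z−center|=5.720 > r=4); Subtracting the remaining from the first: starting from the cone (76.53 mm²), the 10.5×22.5 cube at (9, -1.5) misses the remaining region (no effect) — area = 76.53 mm²; the cube at (-2, 6.5) is absent (z outside [7.5, 12.5]); After the difference (first − rest): none of the subtracted shapes is present at this height, so that combined region is unchanged — area = 76.53 mm². Checking containment: the cross-section at z = 6.72 is a subset of the cross-section at z = 5.6.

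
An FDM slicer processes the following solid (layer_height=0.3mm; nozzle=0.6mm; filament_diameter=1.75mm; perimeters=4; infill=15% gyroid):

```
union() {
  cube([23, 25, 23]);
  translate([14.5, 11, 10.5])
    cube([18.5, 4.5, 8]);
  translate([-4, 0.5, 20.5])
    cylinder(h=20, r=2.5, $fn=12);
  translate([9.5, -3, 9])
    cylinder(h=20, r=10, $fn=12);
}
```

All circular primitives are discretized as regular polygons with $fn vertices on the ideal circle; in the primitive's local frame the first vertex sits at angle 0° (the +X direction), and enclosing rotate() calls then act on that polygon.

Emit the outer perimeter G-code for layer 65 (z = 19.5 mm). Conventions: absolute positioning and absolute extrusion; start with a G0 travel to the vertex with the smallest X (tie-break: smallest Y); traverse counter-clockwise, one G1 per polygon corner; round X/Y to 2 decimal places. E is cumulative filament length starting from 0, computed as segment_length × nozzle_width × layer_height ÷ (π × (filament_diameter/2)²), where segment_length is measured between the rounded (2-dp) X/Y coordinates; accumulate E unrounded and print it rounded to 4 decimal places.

At z = 19.5 mm: the cube (footprint 23×25) is included at this height; the cube at (14.5, 11) is not intersected at this z (z outside [10.5, 18.5]); the cylinder at (-4, 0.5) is not intersected at this z (z outside [20.5, 40.5]); the cylinder at (9.5, -3): section is a regular 12-gon, circumradius r=10; Combining (union): the regions partially overlap (shared area 92.41 mm²), so overlapping operands fuse into one piece — 1 connected region. The outline is a single polygon with 13 vertices. Extrusion per mm of travel: 0.6 × 0.3 / (π × 0.875²) = 0.074835. Accumulating E over each segment gives final E = 8.5961.

G0 X-0.50 Y-3.00 Z19.50
G1 X0.84 Y-8.00 E0.3874
G1 X4.50 Y-11.66 E0.7747
G1 X9.50 Y-13.00 E1.1621
G1 X14.50 Y-11.66 E1.5495
G1 X18.16 Y-8.00 E1.9368
G1 X19.50 Y-3.00 E2.3242
G1 X18.70 Y0.00 E2.5566
G1 X23.00 Y0.00 E2.8784
G1 X23.00 Y25.00 E4.7492
G1 X0.00 Y25.00 E6.4705
G1 X0.00 Y0.00 E8.3413
G1 X0.30 Y0.00 E8.3638
G1 X-0.50 Y-3.00 E8.5961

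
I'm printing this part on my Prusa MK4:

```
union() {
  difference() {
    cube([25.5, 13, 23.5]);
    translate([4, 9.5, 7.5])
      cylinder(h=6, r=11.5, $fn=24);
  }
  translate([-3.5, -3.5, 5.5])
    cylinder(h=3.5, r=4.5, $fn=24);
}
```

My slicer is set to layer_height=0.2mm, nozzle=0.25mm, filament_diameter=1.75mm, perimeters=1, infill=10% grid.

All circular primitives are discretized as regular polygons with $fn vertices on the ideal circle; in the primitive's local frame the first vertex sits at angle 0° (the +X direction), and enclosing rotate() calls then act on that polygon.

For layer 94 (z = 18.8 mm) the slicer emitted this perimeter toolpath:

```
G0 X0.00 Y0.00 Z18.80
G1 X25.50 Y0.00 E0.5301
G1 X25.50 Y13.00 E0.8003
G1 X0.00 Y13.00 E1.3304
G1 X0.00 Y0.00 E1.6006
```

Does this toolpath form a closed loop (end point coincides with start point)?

yes

Start point (G0): (0.00, 0.00). End point (last G1): the path returns to the start — closed.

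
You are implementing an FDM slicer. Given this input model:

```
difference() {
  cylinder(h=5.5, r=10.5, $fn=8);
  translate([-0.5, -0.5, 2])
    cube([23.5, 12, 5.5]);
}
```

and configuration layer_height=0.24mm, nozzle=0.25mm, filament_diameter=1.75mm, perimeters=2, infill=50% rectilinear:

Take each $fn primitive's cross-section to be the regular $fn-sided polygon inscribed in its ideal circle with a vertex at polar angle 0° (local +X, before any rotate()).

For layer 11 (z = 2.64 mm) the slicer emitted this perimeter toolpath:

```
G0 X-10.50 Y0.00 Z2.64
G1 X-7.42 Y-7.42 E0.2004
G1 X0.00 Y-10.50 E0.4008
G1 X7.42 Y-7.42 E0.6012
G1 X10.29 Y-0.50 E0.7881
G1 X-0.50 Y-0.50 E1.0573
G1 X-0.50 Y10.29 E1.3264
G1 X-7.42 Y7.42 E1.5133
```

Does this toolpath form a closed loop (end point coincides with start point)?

Start point (G0): (-10.50, 0.00). End point (last G1): the path does not return to the start — open.

no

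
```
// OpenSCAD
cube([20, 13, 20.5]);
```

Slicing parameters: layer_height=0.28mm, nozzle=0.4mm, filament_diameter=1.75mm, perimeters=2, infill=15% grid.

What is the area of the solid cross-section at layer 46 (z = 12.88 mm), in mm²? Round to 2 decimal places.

260.00 mm²

At z = 12.88 mm: the 20×13 cube contributes its full rectangle (area 260.00 mm²). Overall, the cross-section is a single solid region. Net area = 260.00 mm².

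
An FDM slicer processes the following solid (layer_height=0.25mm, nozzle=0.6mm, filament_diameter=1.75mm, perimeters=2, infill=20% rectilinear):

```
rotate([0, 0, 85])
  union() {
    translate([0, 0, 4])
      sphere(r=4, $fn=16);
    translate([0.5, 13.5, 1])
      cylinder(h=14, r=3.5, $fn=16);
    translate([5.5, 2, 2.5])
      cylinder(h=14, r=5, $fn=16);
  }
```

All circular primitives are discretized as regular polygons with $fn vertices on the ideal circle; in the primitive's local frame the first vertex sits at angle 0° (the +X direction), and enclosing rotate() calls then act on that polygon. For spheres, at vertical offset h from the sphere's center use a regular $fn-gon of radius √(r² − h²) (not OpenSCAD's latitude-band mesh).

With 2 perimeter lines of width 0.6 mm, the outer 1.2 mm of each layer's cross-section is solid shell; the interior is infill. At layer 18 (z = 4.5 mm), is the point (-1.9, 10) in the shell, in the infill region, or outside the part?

shell

At z = 4.5 mm: the r=4 sphere slices to a regular 16-gon of circumradius 3.969 (√(r²−h²) with h=0.5 from center); the cylinder at (0.5, 13.5): section is a regular 16-gon, circumradius r=3.5; the r=5 cylinder at (5.5, 2) contributes a regular 16-gon of circumradius 5; Merging all regions: the regions partially overlap (shared area 13.65 mm²), so overlapping operands fuse into one piece — 2 connected regions; (rotated 85° about Z; rotation is an isometry so areas/perimeters/island counts are preserved). Overall, the cross-section has 2 separate islands. Undo the 85° rotation: the query point maps to (9.796, 2.764) in the un-rotated model frame. The nearest boundary edge runs (10.12, 3.91)→(10.50, 2.00); distance from the point to it = 0.54 mm. (Shell/infill is judged within the island containing the point — the largest one.) The point is inside the cross-section, 0.54 mm from the nearest boundary — within the 1.2 mm shell band (2 × 0.6).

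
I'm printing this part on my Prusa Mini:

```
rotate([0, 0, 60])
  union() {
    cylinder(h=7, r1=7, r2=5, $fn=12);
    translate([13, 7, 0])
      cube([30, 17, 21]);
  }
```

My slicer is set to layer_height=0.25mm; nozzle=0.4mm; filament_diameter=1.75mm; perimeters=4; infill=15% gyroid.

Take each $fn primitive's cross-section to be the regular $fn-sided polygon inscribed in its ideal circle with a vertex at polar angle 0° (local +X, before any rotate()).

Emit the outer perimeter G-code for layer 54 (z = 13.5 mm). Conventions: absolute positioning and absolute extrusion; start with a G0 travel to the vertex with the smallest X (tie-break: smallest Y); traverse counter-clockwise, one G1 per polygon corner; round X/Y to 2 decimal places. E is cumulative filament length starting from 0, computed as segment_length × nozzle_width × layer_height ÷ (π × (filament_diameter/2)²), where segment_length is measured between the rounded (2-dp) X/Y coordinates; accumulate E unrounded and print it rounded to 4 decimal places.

At z = 13.5 mm: the cone is not intersected at this z (z outside [0, 7]); the cube at (13, 7) is present — its section is the full 30×17 rectangle; Combining (union): only the 30×17 cube at (13, 7) is present, so the union is just that shape — 1 connected region; (rotated 60° about Z; rotation is an isometry so areas/perimeters/island counts are preserved). The outline is a single polygon with 4 vertices. Extrusion per mm of travel: 0.4 × 0.25 / (π × 0.875²) = 0.041575. Accumulating E over each segment gives final E = 3.9078.

G0 X-14.28 Y23.26 Z13.50
G1 X0.44 Y14.76 E0.7067
G1 X15.44 Y40.74 E1.9539
G1 X0.72 Y49.24 E2.6606
G1 X-14.28 Y23.26 E3.9078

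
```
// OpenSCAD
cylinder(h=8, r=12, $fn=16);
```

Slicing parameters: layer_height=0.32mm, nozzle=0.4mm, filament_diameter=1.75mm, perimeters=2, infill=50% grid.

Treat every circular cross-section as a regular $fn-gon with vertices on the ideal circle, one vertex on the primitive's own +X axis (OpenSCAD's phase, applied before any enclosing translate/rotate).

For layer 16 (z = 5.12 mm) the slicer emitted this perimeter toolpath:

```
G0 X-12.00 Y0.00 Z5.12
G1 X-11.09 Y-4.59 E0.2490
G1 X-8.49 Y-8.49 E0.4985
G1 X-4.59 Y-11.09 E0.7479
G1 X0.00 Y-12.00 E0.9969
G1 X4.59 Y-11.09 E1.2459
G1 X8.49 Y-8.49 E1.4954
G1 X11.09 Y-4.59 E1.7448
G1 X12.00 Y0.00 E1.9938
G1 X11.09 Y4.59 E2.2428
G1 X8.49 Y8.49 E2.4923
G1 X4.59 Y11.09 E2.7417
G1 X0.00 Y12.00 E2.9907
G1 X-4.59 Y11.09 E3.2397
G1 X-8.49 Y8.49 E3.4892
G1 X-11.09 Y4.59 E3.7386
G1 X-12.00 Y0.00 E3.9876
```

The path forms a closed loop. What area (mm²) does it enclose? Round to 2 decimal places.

441.06 mm²

Apply the shoelace formula to the sequence of (X, Y) vertices; enclosed area = 441.06 mm².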